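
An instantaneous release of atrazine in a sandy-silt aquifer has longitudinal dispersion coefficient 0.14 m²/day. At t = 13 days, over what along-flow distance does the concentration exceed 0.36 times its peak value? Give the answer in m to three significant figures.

The plume is Gaussian with σ = √(2Dt) = √(2 × 0.14 × 13) = 1.908 m.
C/C_peak = exp(−Δx²/(2σ²)) = 0.36 ⇒ Δx = σ·√(−2 ln 0.36) = 1.908 × 1.429 = 2.727 m.
Width = 2Δx = 5.45 m.

5.45 m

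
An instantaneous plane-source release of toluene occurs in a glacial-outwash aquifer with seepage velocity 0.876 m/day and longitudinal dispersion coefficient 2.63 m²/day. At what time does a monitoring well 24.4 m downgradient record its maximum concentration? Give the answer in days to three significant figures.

For the 1D instantaneous-source solution, setting ∂C/∂t = 0 at fixed x gives v²t² + 2Dt − x² = 0, so t = (√(D² + v²x²) − D)/v².
√(D² + v²x²) = √(2.63² + 0.876² × 24.4²) = 21.54; v² = 0.767376.
t = (21.54 − 2.63)/0.767376 = 24.6 days (vs. the pure-advection estimate x/v = 27.9 d).

24.6 days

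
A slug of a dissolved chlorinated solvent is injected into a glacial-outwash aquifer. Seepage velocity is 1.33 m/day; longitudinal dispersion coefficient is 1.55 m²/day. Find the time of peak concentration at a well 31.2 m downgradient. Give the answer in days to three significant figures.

For the 1D instantaneous-source solution, setting ∂C/∂t = 0 at fixed x gives v²t² + 2Dt − x² = 0, so t = (√(D² + v²x²) − D)/v².
√(D² + v²x²) = √(1.55² + 1.33² × 31.2²) = 41.52; v² = 1.7689.
t = (41.52 − 1.55)/1.7689 = 22.6 days (vs. the pure-advection estimate x/v = 23.5 d).

22.6 days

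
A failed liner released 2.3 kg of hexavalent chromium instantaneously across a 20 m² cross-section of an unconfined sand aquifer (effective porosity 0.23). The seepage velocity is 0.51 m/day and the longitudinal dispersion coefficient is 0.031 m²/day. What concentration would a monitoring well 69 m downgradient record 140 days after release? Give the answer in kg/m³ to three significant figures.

For an instantaneous plane source, C(x,t) = M/(n_e·A·√(4πDt)) · exp(−(x−vt)²/(4Dt)), with n_e·A the pore (flow) area.
Plume center vt = 0.51 × 140 = 71.4 m, so the well at 69 m is 2.4 m upgradient of the peak.
√(4πDt) = 7.385 m, giving peak height M/(n_e·A·√(4πDt)) = 2.3/(0.23 × 20 × 7.385) = 0.06770 kg/m³.
(x−vt)²/(4Dt) = (-2.4)²/(4 × 0.031 × 140) = 0.3318; exp(−0.3318) = 0.7176.
C = 0.06770 × 0.7176 = 0.0486 kg/m³.

0.0486 kg/m³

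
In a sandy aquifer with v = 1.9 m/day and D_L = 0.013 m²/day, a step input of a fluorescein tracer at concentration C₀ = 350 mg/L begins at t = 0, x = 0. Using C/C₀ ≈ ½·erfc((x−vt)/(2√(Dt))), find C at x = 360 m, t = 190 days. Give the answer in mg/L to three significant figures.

236 mg/L

For a continuous step input, C/C₀ ≈ ½·erfc((x−vt)/(2√(Dt))).
vt = 1.9 × 190 = 361 m and 2√(Dt) = 2√(0.013 × 190) = 3.143 m.
Argument (x−vt)/(2√(Dt)) = (360 − 361)/3.143 = -0.3182; ½·erfc(-0.3182) = 0.6736.
C = 350 × 0.6736 = 236 mg/L.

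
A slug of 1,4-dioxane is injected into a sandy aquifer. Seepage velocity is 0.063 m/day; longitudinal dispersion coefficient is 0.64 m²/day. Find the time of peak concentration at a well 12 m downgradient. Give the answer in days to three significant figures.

For the 1D instantaneous-source solution, setting ∂C/∂t = 0 at fixed x gives v²t² + 2Dt − x² = 0, so t = (√(D² + v²x²) − D)/v².
√(D² + v²x²) = √(0.64² + 0.063² × 12²) = 0.9905; v² = 0.003969.
t = (0.9905 − 0.64)/0.003969 = 88.3 days (vs. the pure-advection estimate x/v = 190 d).

88.3 days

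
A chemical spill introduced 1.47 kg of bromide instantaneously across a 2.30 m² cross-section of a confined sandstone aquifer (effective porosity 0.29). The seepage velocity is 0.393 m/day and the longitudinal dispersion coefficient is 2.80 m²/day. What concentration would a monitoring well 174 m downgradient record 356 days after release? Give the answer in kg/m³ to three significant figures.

For an instantaneous plane source, C(x,t) = M/(n_e·A·√(4πDt)) · exp(−(x−vt)²/(4Dt)), with n_e·A the pore (flow) area.
Plume center vt = 0.393 × 356 = 139.908 m, so the well at 174 m is 34.092 m downgradient of the peak.
√(4πDt) = 111.9 m, giving peak height M/(n_e·A·√(4πDt)) = 1.47/(0.29 × 2.30 × 111.9) = 0.01970 kg/m³.
(x−vt)²/(4Dt) = (34.092)²/(4 × 2.80 × 356) = 0.2915; exp(−0.2915) = 0.7471.
C = 0.01970 × 0.7471 = 0.0147 kg/m³.

0.0147 kg/m³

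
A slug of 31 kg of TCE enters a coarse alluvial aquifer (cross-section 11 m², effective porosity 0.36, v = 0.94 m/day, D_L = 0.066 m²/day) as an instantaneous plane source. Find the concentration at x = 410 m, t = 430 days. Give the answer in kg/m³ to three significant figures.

For an instantaneous plane source, C(x,t) = M/(n_e·A·√(4πDt)) · exp(−(x−vt)²/(4Dt)), with n_e·A the pore (flow) area.
Plume center vt = 0.94 × 430 = 404.2 m, so the well at 410 m is 5.8 m downgradient of the peak.
√(4πDt) = 18.88 m, giving peak height M/(n_e·A·√(4πDt)) = 31/(0.36 × 11 × 18.88) = 0.4146 kg/m³.
(x−vt)²/(4Dt) = (5.8)²/(4 × 0.066 × 430) = 0.2963; exp(−0.2963) = 0.7436.
C = 0.4146 × 0.7436 = 0.308 kg/m³.

0.308 kg/m³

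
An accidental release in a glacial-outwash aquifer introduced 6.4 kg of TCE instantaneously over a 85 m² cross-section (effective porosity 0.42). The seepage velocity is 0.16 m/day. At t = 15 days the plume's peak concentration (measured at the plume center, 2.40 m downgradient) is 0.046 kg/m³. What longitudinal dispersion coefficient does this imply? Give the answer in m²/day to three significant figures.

0.0806 m²/day

At the plume center C_max = M/(n_e·A·√(4πDt)), so D = M²/(4πt·(n_e·A·C_max)²).
n_e·A·C_max = 0.42 × 85 × 0.046 = 1.642 kg/m.
D = 6.4²/(4π × 15 × 1.642²) = 0.0806 m²/day.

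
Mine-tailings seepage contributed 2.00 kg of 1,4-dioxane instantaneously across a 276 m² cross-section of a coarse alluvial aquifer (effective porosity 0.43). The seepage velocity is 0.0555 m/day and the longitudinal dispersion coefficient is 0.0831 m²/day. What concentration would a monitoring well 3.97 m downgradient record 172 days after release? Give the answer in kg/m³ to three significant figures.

0.000730 kg/m³

For an instantaneous plane source, C(x,t) = M/(n_e·A·√(4πDt)) · exp(−(x−vt)²/(4Dt)), with n_e·A the pore (flow) area.
Plume center vt = 0.0555 × 172 = 9.546 m, so the well at 3.97 m is 5.576 m upgradient of the peak.
√(4πDt) = 13.40 m, giving peak height M/(n_e·A·√(4πDt)) = 2.00/(0.43 × 276 × 13.40) = 0.001258 kg/m³.
(x−vt)²/(4Dt) = (-5.576)²/(4 × 0.0831 × 172) = 0.5438; exp(−0.5438) = 0.5805.
C = 0.001258 × 0.5805 = 0.000730 kg/m³.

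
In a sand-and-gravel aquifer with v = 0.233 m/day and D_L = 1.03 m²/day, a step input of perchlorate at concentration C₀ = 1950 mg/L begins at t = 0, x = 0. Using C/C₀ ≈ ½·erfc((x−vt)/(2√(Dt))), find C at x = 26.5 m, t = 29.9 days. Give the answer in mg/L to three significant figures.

12.5 mg/L

For a continuous step input, C/C₀ ≈ ½·erfc((x−vt)/(2√(Dt))).
vt = 0.233 × 29.9 = 6.9667 m and 2√(Dt) = 2√(1.03 × 29.9) = 11.10 m.
Argument (x−vt)/(2√(Dt)) = (26.5 − 6.9667)/11.10 = 1.760; ½·erfc(1.760) = 0.006405.
C = 1950 × 0.006405 = 12.5 mg/L.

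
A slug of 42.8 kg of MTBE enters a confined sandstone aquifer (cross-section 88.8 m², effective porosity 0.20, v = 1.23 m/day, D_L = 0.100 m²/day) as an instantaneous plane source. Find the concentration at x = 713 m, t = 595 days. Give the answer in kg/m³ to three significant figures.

For an instantaneous plane source, C(x,t) = M/(n_e·A·√(4πDt)) · exp(−(x−vt)²/(4Dt)), with n_e·A the pore (flow) area.
Plume center vt = 1.23 × 595 = 731.85 m, so the well at 713 m is 18.85 m upgradient of the peak.
√(4πDt) = 27.34 m, giving peak height M/(n_e·A·√(4πDt)) = 42.8/(0.20 × 88.8 × 27.34) = 0.08815 kg/m³.
(x−vt)²/(4Dt) = (-18.85)²/(4 × 0.100 × 595) = 1.493; exp(−1.493) = 0.2247.
C = 0.08815 × 0.2247 = 0.0198 kg/m³.

0.0198 kg/m³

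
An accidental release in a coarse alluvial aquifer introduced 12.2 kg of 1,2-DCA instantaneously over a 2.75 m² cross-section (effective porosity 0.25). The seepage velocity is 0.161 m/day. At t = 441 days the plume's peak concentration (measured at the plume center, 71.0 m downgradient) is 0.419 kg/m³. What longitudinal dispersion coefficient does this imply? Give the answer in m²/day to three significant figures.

0.324 m²/day

At the plume center C_max = M/(n_e·A·√(4πDt)), so D = M²/(4πt·(n_e·A·C_max)²).
n_e·A·C_max = 0.25 × 2.75 × 0.419 = 0.2881 kg/m.
D = 12.2²/(4π × 441 × 0.2881²) = 0.324 m²/day.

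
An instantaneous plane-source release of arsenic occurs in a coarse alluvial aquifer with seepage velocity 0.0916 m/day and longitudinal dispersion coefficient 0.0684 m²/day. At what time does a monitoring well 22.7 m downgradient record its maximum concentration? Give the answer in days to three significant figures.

For the 1D instantaneous-source solution, setting ∂C/∂t = 0 at fixed x gives v²t² + 2Dt − x² = 0, so t = (√(D² + v²x²) − D)/v².
√(D² + v²x²) = √(0.0684² + 0.0916² × 22.7²) = 2.080; v² = 0.00839056.
t = (2.080 − 0.0684)/0.00839056 = 240 days (vs. the pure-advection estimate x/v = 248 d).

240 days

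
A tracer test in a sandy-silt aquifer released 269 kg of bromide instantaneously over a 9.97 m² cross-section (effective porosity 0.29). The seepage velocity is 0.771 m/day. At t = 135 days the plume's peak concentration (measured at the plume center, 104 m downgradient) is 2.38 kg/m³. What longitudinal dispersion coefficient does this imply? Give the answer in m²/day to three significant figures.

At the plume center C_max = M/(n_e·A·√(4πDt)), so D = M²/(4πt·(n_e·A·C_max)²).
n_e·A·C_max = 0.29 × 9.97 × 2.38 = 6.881 kg/m.
D = 269²/(4π × 135 × 6.881²) = 0.901 m²/day.

0.901 m²/day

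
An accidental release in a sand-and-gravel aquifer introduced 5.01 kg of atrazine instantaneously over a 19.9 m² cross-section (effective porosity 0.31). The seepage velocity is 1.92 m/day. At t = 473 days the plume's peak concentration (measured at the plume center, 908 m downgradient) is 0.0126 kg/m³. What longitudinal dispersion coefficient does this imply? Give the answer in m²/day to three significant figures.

0.699 m²/day

At the plume center C_max = M/(n_e·A·√(4πDt)), so D = M²/(4πt·(n_e·A·C_max)²).
n_e·A·C_max = 0.31 × 19.9 × 0.0126 = 0.07773 kg/m.
D = 5.01²/(4π × 473 × 0.07773²) = 0.699 m²/day.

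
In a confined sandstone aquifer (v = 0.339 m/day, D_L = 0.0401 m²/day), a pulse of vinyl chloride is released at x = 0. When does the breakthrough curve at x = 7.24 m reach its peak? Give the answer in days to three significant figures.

For the 1D instantaneous-source solution, setting ∂C/∂t = 0 at fixed x gives v²t² + 2Dt − x² = 0, so t = (√(D² + v²x²) − D)/v².
√(D² + v²x²) = √(0.0401² + 0.339² × 7.24²) = 2.455; v² = 0.114921.
t = (2.455 − 0.0401)/0.114921 = 21.0 days (vs. the pure-advection estimate x/v = 21.4 d).

21.0 days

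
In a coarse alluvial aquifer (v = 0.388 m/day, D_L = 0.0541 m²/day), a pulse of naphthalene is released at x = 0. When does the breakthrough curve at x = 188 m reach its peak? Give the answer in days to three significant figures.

484 days

For the 1D instantaneous-source solution, setting ∂C/∂t = 0 at fixed x gives v²t² + 2Dt − x² = 0, so t = (√(D² + v²x²) − D)/v².
√(D² + v²x²) = √(0.0541² + 0.388² × 188²) = 72.94; v² = 0.150544.
t = (72.94 − 0.0541)/0.150544 = 484 days (vs. the pure-advection estimate x/v = 485 d).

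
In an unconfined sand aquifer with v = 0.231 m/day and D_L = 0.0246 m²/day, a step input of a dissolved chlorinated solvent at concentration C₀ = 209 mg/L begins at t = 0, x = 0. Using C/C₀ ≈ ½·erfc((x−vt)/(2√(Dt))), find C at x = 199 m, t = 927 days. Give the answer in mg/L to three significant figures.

For a continuous step input, C/C₀ ≈ ½·erfc((x−vt)/(2√(Dt))).
vt = 0.231 × 927 = 214.137 m and 2√(Dt) = 2√(0.0246 × 927) = 9.551 m.
Argument (x−vt)/(2√(Dt)) = (199 − 214.137)/9.551 = -1.585; ½·erfc(-1.585) = 0.9875.
C = 209 × 0.9875 = 206 mg/L.

206 mg/L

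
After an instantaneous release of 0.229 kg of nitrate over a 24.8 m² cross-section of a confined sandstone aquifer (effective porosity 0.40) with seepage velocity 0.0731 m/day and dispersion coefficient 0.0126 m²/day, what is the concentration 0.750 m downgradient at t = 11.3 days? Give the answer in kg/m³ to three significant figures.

0.0171 kg/m³

For an instantaneous plane source, C(x,t) = M/(n_e·A·√(4πDt)) · exp(−(x−vt)²/(4Dt)), with n_e·A the pore (flow) area.
Plume center vt = 0.0731 × 11.3 = 0.82603 m, so the well at 0.750 m is 0.07603 m upgradient of the peak.
√(4πDt) = 1.338 m, giving peak height M/(n_e·A·√(4πDt)) = 0.229/(0.40 × 24.8 × 1.338) = 0.01725 kg/m³.
(x−vt)²/(4Dt) = (-0.07603)²/(4 × 0.0126 × 11.3) = 0.01015; exp(−0.01015) = 0.9899.
C = 0.01725 × 0.9899 = 0.0171 kg/m³.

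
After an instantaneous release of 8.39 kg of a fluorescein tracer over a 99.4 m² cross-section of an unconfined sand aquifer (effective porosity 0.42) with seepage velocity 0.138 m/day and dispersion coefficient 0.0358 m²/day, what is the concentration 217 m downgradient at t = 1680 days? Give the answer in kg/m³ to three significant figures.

0.00293 kg/m³

For an instantaneous plane source, C(x,t) = M/(n_e·A·√(4πDt)) · exp(−(x−vt)²/(4Dt)), with n_e·A the pore (flow) area.
Plume center vt = 0.138 × 1680 = 231.84 m, so the well at 217 m is 14.84 m upgradient of the peak.
√(4πDt) = 27.49 m, giving peak height M/(n_e·A·√(4πDt)) = 8.39/(0.42 × 99.4 × 27.49) = 0.007311 kg/m³.
(x−vt)²/(4Dt) = (-14.84)²/(4 × 0.0358 × 1680) = 0.9154; exp(−0.9154) = 0.4004.
C = 0.007311 × 0.4004 = 0.00293 kg/m³.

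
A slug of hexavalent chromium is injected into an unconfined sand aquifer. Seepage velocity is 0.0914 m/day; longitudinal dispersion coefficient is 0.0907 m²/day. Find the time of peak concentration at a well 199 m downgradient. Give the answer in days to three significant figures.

For the 1D instantaneous-source solution, setting ∂C/∂t = 0 at fixed x gives v²t² + 2Dt − x² = 0, so t = (√(D² + v²x²) − D)/v².
√(D² + v²x²) = √(0.0907² + 0.0914² × 199²) = 18.19; v² = 0.00835396.
t = (18.19 − 0.0907)/0.00835396 = 2170 days (vs. the pure-advection estimate x/v = 2180 d).

2170 days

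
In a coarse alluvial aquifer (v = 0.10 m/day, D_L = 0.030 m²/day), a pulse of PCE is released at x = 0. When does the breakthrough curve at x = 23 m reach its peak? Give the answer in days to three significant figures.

227 days

For the 1D instantaneous-source solution, setting ∂C/∂t = 0 at fixed x gives v²t² + 2Dt − x² = 0, so t = (√(D² + v²x²) − D)/v².
√(D² + v²x²) = √(0.030² + 0.10² × 23²) = 2.300; v² = 0.01.
t = (2.300 − 0.030)/0.01 = 227 days (vs. the pure-advection estimate x/v = 230 d).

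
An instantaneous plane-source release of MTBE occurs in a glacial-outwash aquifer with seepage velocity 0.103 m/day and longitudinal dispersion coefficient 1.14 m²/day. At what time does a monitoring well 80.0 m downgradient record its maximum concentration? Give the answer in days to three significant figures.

For the 1D instantaneous-source solution, setting ∂C/∂t = 0 at fixed x gives v²t² + 2Dt − x² = 0, so t = (√(D² + v²x²) − D)/v².
√(D² + v²x²) = √(1.14² + 0.103² × 80.0²) = 8.318; v² = 0.010609.
t = (8.318 − 1.14)/0.010609 = 677 days (vs. the pure-advection estimate x/v = 777 d).

677 days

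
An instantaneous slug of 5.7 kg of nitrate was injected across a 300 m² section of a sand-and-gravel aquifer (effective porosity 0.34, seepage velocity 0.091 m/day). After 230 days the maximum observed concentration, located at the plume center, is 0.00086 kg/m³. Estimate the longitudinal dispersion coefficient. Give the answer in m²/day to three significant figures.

At the plume center C_max = M/(n_e·A·√(4πDt)), so D = M²/(4πt·(n_e·A·C_max)²).
n_e·A·C_max = 0.34 × 300 × 0.00086 = 0.08772 kg/m.
D = 5.7²/(4π × 230 × 0.08772²) = 1.46 m²/day.

1.46 m²/day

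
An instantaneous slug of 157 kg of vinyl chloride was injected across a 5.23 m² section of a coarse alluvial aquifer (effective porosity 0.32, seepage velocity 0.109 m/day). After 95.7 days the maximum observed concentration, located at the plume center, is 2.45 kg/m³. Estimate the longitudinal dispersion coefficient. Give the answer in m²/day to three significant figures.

At the plume center C_max = M/(n_e·A·√(4πDt)), so D = M²/(4πt·(n_e·A·C_max)²).
n_e·A·C_max = 0.32 × 5.23 × 2.45 = 4.100 kg/m.
D = 157²/(4π × 95.7 × 4.100²) = 1.22 m²/day.

1.22 m²/day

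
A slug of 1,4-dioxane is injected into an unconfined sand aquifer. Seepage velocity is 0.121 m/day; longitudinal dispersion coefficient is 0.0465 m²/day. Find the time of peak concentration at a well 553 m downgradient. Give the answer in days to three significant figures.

4570 days

For the 1D instantaneous-source solution, setting ∂C/∂t = 0 at fixed x gives v²t² + 2Dt − x² = 0, so t = (√(D² + v²x²) − D)/v².
√(D² + v²x²) = √(0.0465² + 0.121² × 553²) = 66.91; v² = 0.014641.
t = (66.91 − 0.0465)/0.014641 = 4570 days (vs. the pure-advection estimate x/v = 4570 d).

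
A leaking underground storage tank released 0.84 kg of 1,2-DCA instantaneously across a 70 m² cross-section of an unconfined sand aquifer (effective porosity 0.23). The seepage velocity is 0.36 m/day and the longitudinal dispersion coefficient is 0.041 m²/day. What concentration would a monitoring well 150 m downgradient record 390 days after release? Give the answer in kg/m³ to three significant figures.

0.000871 kg/m³

For an instantaneous plane source, C(x,t) = M/(n_e·A·√(4πDt)) · exp(−(x−vt)²/(4Dt)), with n_e·A the pore (flow) area.
Plume center vt = 0.36 × 390 = 140.4 m, so the well at 150 m is 9.6 m downgradient of the peak.
√(4πDt) = 14.18 m, giving peak height M/(n_e·A·√(4πDt)) = 0.84/(0.23 × 70 × 14.18) = 0.003679 kg/m³.
(x−vt)²/(4Dt) = (9.6)²/(4 × 0.041 × 390) = 1.441; exp(−1.441) = 0.2367.
C = 0.003679 × 0.2367 = 0.000871 kg/m³.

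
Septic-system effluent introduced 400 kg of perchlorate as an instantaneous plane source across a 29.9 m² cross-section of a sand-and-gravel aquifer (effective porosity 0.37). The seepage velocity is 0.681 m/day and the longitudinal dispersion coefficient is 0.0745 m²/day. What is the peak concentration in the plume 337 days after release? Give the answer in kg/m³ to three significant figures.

2.04 kg/m³

The peak of an instantaneous 1D plume sits at x = vt; there the Gaussian factor is 1 and C_max = M/(n_e·A·√(4πDt)), where n_e·A is the pore area the mass is dissolved in.
√(4πDt) = √(4π × 0.0745 × 337) = 17.76 m, so C_max = 400/(0.37 × 29.9 × 17.76) = 2.04 kg/m³.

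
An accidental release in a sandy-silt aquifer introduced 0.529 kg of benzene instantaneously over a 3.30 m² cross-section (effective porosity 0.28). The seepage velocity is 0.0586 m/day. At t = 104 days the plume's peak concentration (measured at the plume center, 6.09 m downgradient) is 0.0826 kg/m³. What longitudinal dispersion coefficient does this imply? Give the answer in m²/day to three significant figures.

At the plume center C_max = M/(n_e·A·√(4πDt)), so D = M²/(4πt·(n_e·A·C_max)²).
n_e·A·C_max = 0.28 × 3.30 × 0.0826 = 0.07632 kg/m.
D = 0.529²/(4π × 104 × 0.07632²) = 0.0368 m²/day.

0.0368 m²/day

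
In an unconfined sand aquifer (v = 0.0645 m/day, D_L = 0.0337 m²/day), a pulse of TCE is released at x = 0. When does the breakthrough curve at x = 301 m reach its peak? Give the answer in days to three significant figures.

4660 days

For the 1D instantaneous-source solution, setting ∂C/∂t = 0 at fixed x gives v²t² + 2Dt − x² = 0, so t = (√(D² + v²x²) − D)/v².
√(D² + v²x²) = √(0.0337² + 0.0645² × 301²) = 19.41; v² = 0.00416025.
t = (19.41 − 0.0337)/0.00416025 = 4660 days (vs. the pure-advection estimate x/v = 4670 d).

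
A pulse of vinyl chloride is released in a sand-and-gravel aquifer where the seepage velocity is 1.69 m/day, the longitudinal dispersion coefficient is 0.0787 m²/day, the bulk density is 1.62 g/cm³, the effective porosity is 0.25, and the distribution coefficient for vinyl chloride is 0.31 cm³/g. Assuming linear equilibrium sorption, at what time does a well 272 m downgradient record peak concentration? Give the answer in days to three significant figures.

484 days

Retardation factor R = 1 + ρ_b·K_d/n = 1 + 1.62 × 0.31/0.25 = 3.009.
Sorption retards both mechanisms: v_R = v/R = 0.5616 m/day, D_R = D/R = 0.02615 m²/day.
Peak time from v_R²t² + 2D_R t − x² = 0: t = (√(D_R² + v_R²x²) − D_R)/v_R².
√(D_R² + v_R²x²) = √(0.02615² + 0.5616² × 272²) = 152.8; v_R² = 0.3154.
t = (152.8 − 0.02615)/0.3154 = 484 days.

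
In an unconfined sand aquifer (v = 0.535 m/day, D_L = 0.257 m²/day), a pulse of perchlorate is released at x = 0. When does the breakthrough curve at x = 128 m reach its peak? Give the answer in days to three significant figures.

For the 1D instantaneous-source solution, setting ∂C/∂t = 0 at fixed x gives v²t² + 2Dt − x² = 0, so t = (√(D² + v²x²) − D)/v².
√(D² + v²x²) = √(0.257² + 0.535² × 128²) = 68.48; v² = 0.286225.
t = (68.48 − 0.257)/0.286225 = 238 days (vs. the pure-advection estimate x/v = 239 d).

238 days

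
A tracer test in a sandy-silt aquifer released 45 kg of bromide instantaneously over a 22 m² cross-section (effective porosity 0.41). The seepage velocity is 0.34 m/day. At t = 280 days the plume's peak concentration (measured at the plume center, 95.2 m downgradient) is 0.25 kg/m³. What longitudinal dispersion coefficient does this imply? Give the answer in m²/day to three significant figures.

At the plume center C_max = M/(n_e·A·√(4πDt)), so D = M²/(4πt·(n_e·A·C_max)²).
n_e·A·C_max = 0.41 × 22 × 0.25 = 2.255 kg/m.
D = 45²/(4π × 280 × 2.255²) = 0.113 m²/day.

0.113 m²/day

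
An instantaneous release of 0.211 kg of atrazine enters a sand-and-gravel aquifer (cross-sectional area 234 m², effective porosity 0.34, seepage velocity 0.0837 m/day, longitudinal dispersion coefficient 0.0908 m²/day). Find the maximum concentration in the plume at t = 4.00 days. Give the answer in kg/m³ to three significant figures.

The peak of an instantaneous 1D plume sits at x = vt; there the Gaussian factor is 1 and C_max = M/(n_e·A·√(4πDt)), where n_e·A is the pore area the mass is dissolved in.
√(4πDt) = √(4π × 0.0908 × 4.00) = 2.136 m, so C_max = 0.211/(0.34 × 234 × 2.136) = 0.00124 kg/m³.

0.00124 kg/m³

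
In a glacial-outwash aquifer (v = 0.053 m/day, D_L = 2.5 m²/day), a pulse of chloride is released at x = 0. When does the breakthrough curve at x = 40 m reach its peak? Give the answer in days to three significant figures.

For the 1D instantaneous-source solution, setting ∂C/∂t = 0 at fixed x gives v²t² + 2Dt − x² = 0, so t = (√(D² + v²x²) − D)/v².
√(D² + v²x²) = √(2.5² + 0.053² × 40²) = 3.278; v² = 0.002809.
t = (3.278 − 2.5)/0.002809 = 277 days (vs. the pure-advection estimate x/v = 755 d).

277 days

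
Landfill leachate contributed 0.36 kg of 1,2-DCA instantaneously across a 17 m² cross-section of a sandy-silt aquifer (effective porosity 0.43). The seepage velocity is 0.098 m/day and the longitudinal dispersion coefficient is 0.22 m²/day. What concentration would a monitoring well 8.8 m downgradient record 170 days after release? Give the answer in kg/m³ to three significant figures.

0.00150 kg/m³

For an instantaneous plane source, C(x,t) = M/(n_e·A·√(4πDt)) · exp(−(x−vt)²/(4Dt)), with n_e·A the pore (flow) area.
Plume center vt = 0.098 × 170 = 16.66 m, so the well at 8.8 m is 7.86 m upgradient of the peak.
√(4πDt) = 21.68 m, giving peak height M/(n_e·A·√(4πDt)) = 0.36/(0.43 × 17 × 21.68) = 0.002272 kg/m³.
(x−vt)²/(4Dt) = (-7.86)²/(4 × 0.22 × 170) = 0.4130; exp(−0.4130) = 0.6617.
C = 0.002272 × 0.6617 = 0.00150 kg/m³.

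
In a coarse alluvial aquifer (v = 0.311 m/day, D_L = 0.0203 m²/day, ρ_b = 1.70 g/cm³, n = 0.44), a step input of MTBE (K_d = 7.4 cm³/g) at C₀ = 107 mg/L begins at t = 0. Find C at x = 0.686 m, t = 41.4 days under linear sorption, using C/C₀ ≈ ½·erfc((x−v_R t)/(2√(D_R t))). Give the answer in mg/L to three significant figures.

Retardation factor R = 1 + ρ_b·K_d/n = 1 + 1.70 × 7.4/0.44 = 29.59.
Sorption retards both mechanisms: v_R = v/R = 0.01051 m/day, D_R = D/R = 0.0006860 m²/day.
v_R·t = 0.01051 × 41.4 = 0.435114 m; 2√(D_R t) = 0.3370 m; argument = (0.686 − 0.435114)/0.3370 = 0.7445.
C = C₀ × ½·erfc(0.7445) = 107 × 0.1462 = 15.6 mg/L.

15.6 mg/L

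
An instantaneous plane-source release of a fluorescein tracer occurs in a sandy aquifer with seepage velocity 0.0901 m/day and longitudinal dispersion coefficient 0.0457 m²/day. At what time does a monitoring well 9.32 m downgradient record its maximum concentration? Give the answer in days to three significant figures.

For the 1D instantaneous-source solution, setting ∂C/∂t = 0 at fixed x gives v²t² + 2Dt − x² = 0, so t = (√(D² + v²x²) − D)/v².
√(D² + v²x²) = √(0.0457² + 0.0901² × 9.32²) = 0.8410; v² = 0.00811801.
t = (0.8410 − 0.0457)/0.00811801 = 98.0 days (vs. the pure-advection estimate x/v = 103 d).

98.0 days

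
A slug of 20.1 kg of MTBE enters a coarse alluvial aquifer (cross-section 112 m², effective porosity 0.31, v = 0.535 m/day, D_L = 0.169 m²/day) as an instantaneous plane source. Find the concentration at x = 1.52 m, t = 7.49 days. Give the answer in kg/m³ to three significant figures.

For an instantaneous plane source, C(x,t) = M/(n_e·A·√(4πDt)) · exp(−(x−vt)²/(4Dt)), with n_e·A the pore (flow) area.
Plume center vt = 0.535 × 7.49 = 4.00715 m, so the well at 1.52 m is 2.48715 m upgradient of the peak.
√(4πDt) = 3.988 m, giving peak height M/(n_e·A·√(4πDt)) = 20.1/(0.31 × 112 × 3.988) = 0.1452 kg/m³.
(x−vt)²/(4Dt) = (-2.48715)²/(4 × 0.169 × 7.49) = 1.222; exp(−1.222) = 0.2946.
C = 0.1452 × 0.2946 = 0.0428 kg/m³.

0.0428 kg/m³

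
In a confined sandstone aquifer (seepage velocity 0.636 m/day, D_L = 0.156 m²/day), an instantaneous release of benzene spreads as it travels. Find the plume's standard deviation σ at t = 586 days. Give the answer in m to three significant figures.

Dispersive spreading gives a Gaussian with σ² = 2Dt; advection only shifts the center.
σ = √(2 × 0.156 × 586) = 13.5 m.

13.5 m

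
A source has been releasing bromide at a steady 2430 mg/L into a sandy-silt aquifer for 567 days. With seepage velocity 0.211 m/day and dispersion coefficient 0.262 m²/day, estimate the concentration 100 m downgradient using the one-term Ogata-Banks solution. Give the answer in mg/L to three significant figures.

For a continuous step input, C/C₀ ≈ ½·erfc((x−vt)/(2√(Dt))).
vt = 0.211 × 567 = 119.637 m and 2√(Dt) = 2√(0.262 × 567) = 24.38 m.
Argument (x−vt)/(2√(Dt)) = (100 − 119.637)/24.38 = -0.8055; ½·erfc(-0.8055) = 0.8727.
C = 2430 × 0.8727 = 2120 mg/L.

2120 mg/L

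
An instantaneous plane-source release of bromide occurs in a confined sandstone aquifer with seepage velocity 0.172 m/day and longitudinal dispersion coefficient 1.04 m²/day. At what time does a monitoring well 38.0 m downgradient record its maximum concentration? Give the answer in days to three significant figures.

For the 1D instantaneous-source solution, setting ∂C/∂t = 0 at fixed x gives v²t² + 2Dt − x² = 0, so t = (√(D² + v²x²) − D)/v².
√(D² + v²x²) = √(1.04² + 0.172² × 38.0²) = 6.618; v² = 0.029584.
t = (6.618 − 1.04)/0.029584 = 189 days (vs. the pure-advection estimate x/v = 221 d).

189 days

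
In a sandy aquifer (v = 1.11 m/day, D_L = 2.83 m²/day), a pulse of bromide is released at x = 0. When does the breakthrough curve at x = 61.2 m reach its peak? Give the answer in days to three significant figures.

52.9 days

For the 1D instantaneous-source solution, setting ∂C/∂t = 0 at fixed x gives v²t² + 2Dt − x² = 0, so t = (√(D² + v²x²) − D)/v².
√(D² + v²x²) = √(2.83² + 1.11² × 61.2²) = 67.99; v² = 1.2321.
t = (67.99 − 2.83)/1.2321 = 52.9 days (vs. the pure-advection estimate x/v = 55.1 d).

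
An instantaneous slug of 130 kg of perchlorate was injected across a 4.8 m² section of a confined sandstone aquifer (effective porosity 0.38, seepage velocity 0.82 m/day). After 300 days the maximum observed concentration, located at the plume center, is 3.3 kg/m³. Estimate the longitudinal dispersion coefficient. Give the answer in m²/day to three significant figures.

0.124 m²/day

At the plume center C_max = M/(n_e·A·√(4πDt)), so D = M²/(4πt·(n_e·A·C_max)²).
n_e·A·C_max = 0.38 × 4.8 × 3.3 = 6.019 kg/m.
D = 130²/(4π × 300 × 6.019²) = 0.124 m²/day.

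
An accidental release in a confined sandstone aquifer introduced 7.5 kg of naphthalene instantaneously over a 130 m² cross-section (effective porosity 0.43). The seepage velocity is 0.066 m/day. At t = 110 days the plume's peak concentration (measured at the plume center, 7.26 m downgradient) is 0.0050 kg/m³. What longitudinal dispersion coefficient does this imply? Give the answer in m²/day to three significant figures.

At the plume center C_max = M/(n_e·A·√(4πDt)), so D = M²/(4πt·(n_e·A·C_max)²).
n_e·A·C_max = 0.43 × 130 × 0.0050 = 0.2795 kg/m.
D = 7.5²/(4π × 110 × 0.2795²) = 0.521 m²/day.

0.521 m²/day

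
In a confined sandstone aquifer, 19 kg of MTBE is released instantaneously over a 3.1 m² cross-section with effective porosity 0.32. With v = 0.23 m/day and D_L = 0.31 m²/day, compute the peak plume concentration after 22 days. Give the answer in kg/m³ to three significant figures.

2.07 kg/m³

The peak of an instantaneous 1D plume sits at x = vt; there the Gaussian factor is 1 and C_max = M/(n_e·A·√(4πDt)), where n_e·A is the pore area the mass is dissolved in.
√(4πDt) = √(4π × 0.31 × 22) = 9.258 m, so C_max = 19/(0.32 × 3.1 × 9.258) = 2.07 kg/m³.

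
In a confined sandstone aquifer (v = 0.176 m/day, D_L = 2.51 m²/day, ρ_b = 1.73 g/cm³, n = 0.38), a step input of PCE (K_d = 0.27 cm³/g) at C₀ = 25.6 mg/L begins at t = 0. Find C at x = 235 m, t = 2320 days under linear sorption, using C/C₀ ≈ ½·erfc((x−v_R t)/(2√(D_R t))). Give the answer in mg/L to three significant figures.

Retardation factor R = 1 + ρ_b·K_d/n = 1 + 1.73 × 0.27/0.38 = 2.229.
Sorption retards both mechanisms: v_R = v/R = 0.07896 m/day, D_R = D/R = 1.126 m²/day.
v_R·t = 0.07896 × 2320 = 183.1872 m; 2√(D_R t) = 102.2 m; argument = (235 − 183.1872)/102.2 = 0.5070.
C = C₀ × ½·erfc(0.5070) = 25.6 × 0.2367 = 6.06 mg/L.

6.06 mg/L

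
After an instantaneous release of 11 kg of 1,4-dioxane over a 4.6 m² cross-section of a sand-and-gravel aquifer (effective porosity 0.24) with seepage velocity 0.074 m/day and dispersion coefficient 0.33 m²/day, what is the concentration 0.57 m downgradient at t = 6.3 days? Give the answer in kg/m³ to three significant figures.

1.95 kg/m³

For an instantaneous plane source, C(x,t) = M/(n_e·A·√(4πDt)) · exp(−(x−vt)²/(4Dt)), with n_e·A the pore (flow) area.
Plume center vt = 0.074 × 6.3 = 0.4662 m, so the well at 0.57 m is 0.1038 m downgradient of the peak.
√(4πDt) = 5.111 m, giving peak height M/(n_e·A·√(4πDt)) = 11/(0.24 × 4.6 × 5.111) = 1.949 kg/m³.
(x−vt)²/(4Dt) = (0.1038)²/(4 × 0.33 × 6.3) = 0.001296; exp(−0.001296) = 0.9987.
C = 1.949 × 0.9987 = 1.95 kg/m³.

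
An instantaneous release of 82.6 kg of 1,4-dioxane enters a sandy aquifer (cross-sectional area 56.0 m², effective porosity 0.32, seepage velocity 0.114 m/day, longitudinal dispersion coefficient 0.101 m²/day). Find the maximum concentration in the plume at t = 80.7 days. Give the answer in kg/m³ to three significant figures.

0.455 kg/m³

The peak of an instantaneous 1D plume sits at x = vt; there the Gaussian factor is 1 and C_max = M/(n_e·A·√(4πDt)), where n_e·A is the pore area the mass is dissolved in.
√(4πDt) = √(4π × 0.101 × 80.7) = 10.12 m, so C_max = 82.6/(0.32 × 56.0 × 10.12) = 0.455 kg/m³.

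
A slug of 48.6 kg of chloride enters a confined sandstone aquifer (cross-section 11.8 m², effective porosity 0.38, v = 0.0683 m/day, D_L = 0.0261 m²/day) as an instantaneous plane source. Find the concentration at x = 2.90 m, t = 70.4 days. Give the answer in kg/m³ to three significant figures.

1.37 kg/m³

For an instantaneous plane source, C(x,t) = M/(n_e·A·√(4πDt)) · exp(−(x−vt)²/(4Dt)), with n_e·A the pore (flow) area.
Plume center vt = 0.0683 × 70.4 = 4.80832 m, so the well at 2.90 m is 1.90832 m upgradient of the peak.
√(4πDt) = 4.805 m, giving peak height M/(n_e·A·√(4πDt)) = 48.6/(0.38 × 11.8 × 4.805) = 2.256 kg/m³.
(x−vt)²/(4Dt) = (-1.90832)²/(4 × 0.0261 × 70.4) = 0.4955; exp(−0.4955) = 0.6093.
C = 2.256 × 0.6093 = 1.37 kg/m³.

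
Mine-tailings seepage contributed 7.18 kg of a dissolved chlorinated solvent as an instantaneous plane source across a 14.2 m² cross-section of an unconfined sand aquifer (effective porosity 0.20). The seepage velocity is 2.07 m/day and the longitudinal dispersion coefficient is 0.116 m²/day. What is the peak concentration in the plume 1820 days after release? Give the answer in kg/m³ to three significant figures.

0.0491 kg/m³

The peak of an instantaneous 1D plume sits at x = vt; there the Gaussian factor is 1 and C_max = M/(n_e·A·√(4πDt)), where n_e·A is the pore area the mass is dissolved in.
√(4πDt) = √(4π × 0.116 × 1820) = 51.51 m, so C_max = 7.18/(0.20 × 14.2 × 51.51) = 0.0491 kg/m³.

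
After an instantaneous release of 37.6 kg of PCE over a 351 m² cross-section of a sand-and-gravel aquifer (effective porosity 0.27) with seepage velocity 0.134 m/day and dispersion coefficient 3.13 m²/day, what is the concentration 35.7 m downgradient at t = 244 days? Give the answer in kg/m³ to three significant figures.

For an instantaneous plane source, C(x,t) = M/(n_e·A·√(4πDt)) · exp(−(x−vt)²/(4Dt)), with n_e·A the pore (flow) area.
Plume center vt = 0.134 × 244 = 32.696 m, so the well at 35.7 m is 3.004 m downgradient of the peak.
√(4πDt) = 97.97 m, giving peak height M/(n_e·A·√(4πDt)) = 37.6/(0.27 × 351 × 97.97) = 0.004050 kg/m³.
(x−vt)²/(4Dt) = (3.004)²/(4 × 3.13 × 244) = 0.002954; exp(−0.002954) = 0.9971.
C = 0.004050 × 0.9971 = 0.00404 kg/m³.

0.00404 kg/m³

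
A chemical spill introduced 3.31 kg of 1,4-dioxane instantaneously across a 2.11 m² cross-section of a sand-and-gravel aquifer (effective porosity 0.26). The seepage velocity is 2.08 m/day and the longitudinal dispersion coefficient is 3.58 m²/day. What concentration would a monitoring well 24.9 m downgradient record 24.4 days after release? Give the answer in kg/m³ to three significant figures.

0.0269 kg/m³

For an instantaneous plane source, C(x,t) = M/(n_e·A·√(4πDt)) · exp(−(x−vt)²/(4Dt)), with n_e·A the pore (flow) area.
Plume center vt = 2.08 × 24.4 = 50.752 m, so the well at 24.9 m is 25.852 m upgradient of the peak.
√(4πDt) = 33.13 m, giving peak height M/(n_e·A·√(4πDt)) = 3.31/(0.26 × 2.11 × 33.13) = 0.1821 kg/m³.
(x−vt)²/(4Dt) = (-25.852)²/(4 × 3.58 × 24.4) = 1.913; exp(−1.913) = 0.1476.
C = 0.1821 × 0.1476 = 0.0269 kg/m³.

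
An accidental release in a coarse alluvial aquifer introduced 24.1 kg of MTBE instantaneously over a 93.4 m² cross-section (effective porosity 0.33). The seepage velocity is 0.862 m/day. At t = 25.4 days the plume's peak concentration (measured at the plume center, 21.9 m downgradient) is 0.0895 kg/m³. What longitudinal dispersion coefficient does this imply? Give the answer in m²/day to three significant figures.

At the plume center C_max = M/(n_e·A·√(4πDt)), so D = M²/(4πt·(n_e·A·C_max)²).
n_e·A·C_max = 0.33 × 93.4 × 0.0895 = 2.759 kg/m.
D = 24.1²/(4π × 25.4 × 2.759²) = 0.239 m²/day.

0.239 m²/day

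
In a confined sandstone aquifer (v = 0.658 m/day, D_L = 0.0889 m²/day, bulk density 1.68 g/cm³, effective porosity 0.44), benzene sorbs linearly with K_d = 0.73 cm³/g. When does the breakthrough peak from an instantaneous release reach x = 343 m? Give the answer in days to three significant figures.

Retardation factor R = 1 + ρ_b·K_d/n = 1 + 1.68 × 0.73/0.44 = 3.787.
Sorption retards both mechanisms: v_R = v/R = 0.1738 m/day, D_R = D/R = 0.02348 m²/day.
Peak time from v_R²t² + 2D_R t − x² = 0: t = (√(D_R² + v_R²x²) − D_R)/v_R².
√(D_R² + v_R²x²) = √(0.02348² + 0.1738² × 343²) = 59.61; v_R² = 0.03021.
t = (59.61 − 0.02348)/0.03021 = 1970 days.

1970 days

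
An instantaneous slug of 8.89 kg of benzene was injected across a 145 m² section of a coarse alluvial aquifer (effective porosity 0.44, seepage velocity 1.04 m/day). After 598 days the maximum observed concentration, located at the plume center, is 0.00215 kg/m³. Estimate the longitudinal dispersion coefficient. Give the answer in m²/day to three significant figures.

At the plume center C_max = M/(n_e·A·√(4πDt)), so D = M²/(4πt·(n_e·A·C_max)²).
n_e·A·C_max = 0.44 × 145 × 0.00215 = 0.1372 kg/m.
D = 8.89²/(4π × 598 × 0.1372²) = 0.559 m²/day.

0.559 m²/day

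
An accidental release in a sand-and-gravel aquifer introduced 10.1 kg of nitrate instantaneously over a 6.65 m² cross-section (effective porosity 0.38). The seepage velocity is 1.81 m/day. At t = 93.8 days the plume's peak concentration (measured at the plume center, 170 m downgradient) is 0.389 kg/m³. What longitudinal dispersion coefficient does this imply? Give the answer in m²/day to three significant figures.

At the plume center C_max = M/(n_e·A·√(4πDt)), so D = M²/(4πt·(n_e·A·C_max)²).
n_e·A·C_max = 0.38 × 6.65 × 0.389 = 0.9830 kg/m.
D = 10.1²/(4π × 93.8 × 0.9830²) = 0.0896 m²/day.

0.0896 m²/day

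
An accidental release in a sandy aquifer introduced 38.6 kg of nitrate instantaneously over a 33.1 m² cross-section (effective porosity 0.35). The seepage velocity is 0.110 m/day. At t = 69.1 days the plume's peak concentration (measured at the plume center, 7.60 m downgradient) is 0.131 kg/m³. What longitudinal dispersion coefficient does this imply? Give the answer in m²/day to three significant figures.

0.745 m²/day

At the plume center C_max = M/(n_e·A·√(4πDt)), so D = M²/(4πt·(n_e·A·C_max)²).
n_e·A·C_max = 0.35 × 33.1 × 0.131 = 1.518 kg/m.
D = 38.6²/(4π × 69.1 × 1.518²) = 0.745 m²/day.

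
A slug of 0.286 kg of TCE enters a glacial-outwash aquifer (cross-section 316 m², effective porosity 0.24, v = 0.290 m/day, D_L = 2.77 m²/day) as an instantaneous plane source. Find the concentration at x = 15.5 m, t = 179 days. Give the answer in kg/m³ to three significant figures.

For an instantaneous plane source, C(x,t) = M/(n_e·A·√(4πDt)) · exp(−(x−vt)²/(4Dt)), with n_e·A the pore (flow) area.
Plume center vt = 0.290 × 179 = 51.91 m, so the well at 15.5 m is 36.41 m upgradient of the peak.
√(4πDt) = 78.94 m, giving peak height M/(n_e·A·√(4πDt)) = 0.286/(0.24 × 316 × 78.94) = 4.777e-05 kg/m³.
(x−vt)²/(4Dt) = (-36.41)²/(4 × 2.77 × 179) = 0.6684; exp(−0.6684) = 0.5125.
C = 4.777e-05 × 0.5125 = 2.45e-05 kg/m³.

2.45e-05 kg/m³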